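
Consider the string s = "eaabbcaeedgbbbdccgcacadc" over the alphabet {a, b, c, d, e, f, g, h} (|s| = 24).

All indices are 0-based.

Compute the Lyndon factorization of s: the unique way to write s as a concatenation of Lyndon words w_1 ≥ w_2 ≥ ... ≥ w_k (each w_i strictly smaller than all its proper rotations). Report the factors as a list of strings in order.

["e", "aabbcaeedgbbbdccgcacadc"]

emit factor 1: 'e' (i=0, period=1)
emit factor 2: 'aabbcaeedgbbbdccgcacadc' (i=1, period=23)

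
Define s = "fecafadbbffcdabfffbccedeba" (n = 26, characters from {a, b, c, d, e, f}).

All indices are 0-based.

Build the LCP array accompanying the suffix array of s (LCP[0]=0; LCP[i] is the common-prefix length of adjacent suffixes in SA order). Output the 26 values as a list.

[0, 1, 1, 1, 0, 1, 1, 1, 3, 0, 1, 1, 1, 0, 1, 1, 0, 1, 1, 0, 1, 1, 1, 1, 2, 2]

rank→(start, suffix):
  0 → (25, 'a')
  1 → (13, 'abfffbccedeba')
  2 → (5, 'adbbffcdabfffbccedeba')
  3 → (3, 'afadbbffcdabfffbccedeba')
  4 → (24, 'ba')
  5 → (7, 'bbffcdabfffbccedeba')
  6 → (18, 'bccedeba')
  7 → (8, 'bffcdabfffbccedeba')
  8 → (14, 'bfffbccedeba')
  9 → (2, 'cafadbbffcdabfffbccedeba')
  10 → (19, 'ccedeba')
  11 → (11, 'cdabfffbccedeba')
  12 → (20, 'cedeba')
  13 → (12, 'dabfffbccedeba')
  14 → (6, 'dbbffcdabfffbccedeba')
  15 → (22, 'deba')
  16 → (23, 'eba')
  17 → (1, 'ecafadbbffcdabfffbccedeba')
  18 → (21, 'edeba')
  19 → (4, 'fadbbffcdabfffbccedeba')
  20 → (17, 'fbccedeba')
  21 → (10, 'fcdabfffbccedeba')
  22 → (0, 'fecafadbbffcdabfffbccedeba')
  23 → (16, 'ffbccedeba')
  24 → (9, 'ffcdabfffbccedeba')
  25 → (15, 'fffbccedeba')

SA = [25, 13, 5, 3, 24, 7, 18, 8, 14, 2, 19, 11, 20, 12, 6, 22, 23, 1, 21, 4, 17, 10, 0, 16, 9, 15]
i: (SA[i-1],SA[i]) lcp shared
  1: (25,13) 1 'a'
  2: (13,5) 1 'a'
  3: (5,3) 1 'a'
  4: (3,24) 0 ''
  5: (24,7) 1 'b'
  6: (7,18) 1 'b'
  7: (18,8) 1 'b'
  8: (8,14) 3 'bff'
  9: (14,2) 0 ''
  10: (2,19) 1 'c'
  11: (19,11) 1 'c'
  12: (11,20) 1 'c'
  13: (20,12) 0 ''
  14: (12,6) 1 'd'
  15: (6,22) 1 'd'
  16: (22,23) 0 ''
  17: (23,1) 1 'e'
  18: (1,21) 1 'e'
  19: (21,4) 0 ''
  20: (4,17) 1 'f'
  21: (17,10) 1 'f'
  22: (10,0) 1 'f'
  23: (0,16) 1 'f'
  24: (16,9) 2 'ff'
  25: (9,15) 2 'ff'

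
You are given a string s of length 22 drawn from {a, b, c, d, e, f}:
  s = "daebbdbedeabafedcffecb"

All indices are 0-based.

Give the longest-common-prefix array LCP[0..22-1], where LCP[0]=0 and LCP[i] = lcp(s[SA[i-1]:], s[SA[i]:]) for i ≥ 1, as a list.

rank→(start, suffix):
  0 → (10, 'abafedcffecb')
  1 → (1, 'aebbdbedeabafedcffecb')
  2 → (12, 'afedcffecb')
  3 → (21, 'b')
  4 → (11, 'bafedcffecb')
  5 → (3, 'bbdbedeabafedcffecb')
  6 → (4, 'bdbedeabafedcffecb')
  7 → (6, 'bedeabafedcffecb')
  8 → (20, 'cb')
  9 → (16, 'cffecb')
  10 → (0, 'daebbdbedeabafedcffecb')
  11 → (5, 'dbedeabafedcffecb')
  12 → (15, 'dcffecb')
  13 → (8, 'deabafedcffecb')
  14 → (9, 'eabafedcffecb')
  15 → (2, 'ebbdbedeabafedcffecb')
  16 → (19, 'ecb')
  17 → (14, 'edcffecb')
  18 → (7, 'edeabafedcffecb')
  19 → (18, 'fecb')
  20 → (13, 'fedcffecb')
  21 → (17, 'ffecb')

SA = [10, 1, 12, 21, 11, 3, 4, 6, 20, 16, 0, 5, 15, 8, 9, 2, 19, 14, 7, 18, 13, 17]
rank  pair      lcp
   1  s[10:],s[1:]  1  'a'
   2  s[1:],s[12:]  1  'a'
   3  s[12:],s[21:]  0  ''
   4  s[21:],s[11:]  1  'b'
   5  s[11:],s[3:]  1  'b'
   6  s[3:],s[4:]  1  'b'
   7  s[4:],s[6:]  1  'b'
   8  s[6:],s[20:]  0  ''
   9  s[20:],s[16:]  1  'c'
  10  s[16:],s[0:]  0  ''
  11  s[0:],s[5:]  1  'd'
  12  s[5:],s[15:]  1  'd'
  13  s[15:],s[8:]  1  'd'
  14  s[8:],s[9:]  0  ''
  15  s[9:],s[2:]  1  'e'
  16  s[2:],s[19:]  1  'e'
  17  s[19:],s[14:]  1  'e'
  18  s[14:],s[7:]  2  'ed'
  19  s[7:],s[18:]  0  ''
  20  s[18:],s[13:]  2  'fe'
  21  s[13:],s[17:]  1  'f'

[0, 1, 1, 0, 1, 1, 1, 1, 0, 1, 0, 1, 1, 1, 0, 1, 1, 1, 2, 0, 2, 1]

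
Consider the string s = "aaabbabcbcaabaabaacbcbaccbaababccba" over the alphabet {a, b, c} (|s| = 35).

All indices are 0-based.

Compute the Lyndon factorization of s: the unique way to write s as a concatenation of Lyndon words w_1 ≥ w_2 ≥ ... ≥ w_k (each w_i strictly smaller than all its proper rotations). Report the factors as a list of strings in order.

emit factor 1: 'aaabbabcbcaabaabaacbcbaccbaababccb' (i=0, period=34)
emit factor 2: 'a' (i=34, period=1)

["aaabbabcbcaabaabaacbcbaccbaababccb", "a"]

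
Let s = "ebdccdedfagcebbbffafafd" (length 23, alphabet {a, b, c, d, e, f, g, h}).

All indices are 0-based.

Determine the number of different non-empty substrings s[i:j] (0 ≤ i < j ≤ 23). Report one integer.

254

rank | idx | suffix
   0 |  18 | afafd
   1 |  20 | afd
   2 |   9 | agcebbbffafafd
   3 |  13 | bbbffafafd
   4 |  14 | bbffafafd
   5 |   1 | bdccdedfagcebbbffafafd
   6 |  15 | bffafafd
   7 |   3 | ccdedfagcebbbffafafd
   8 |   4 | cdedfagcebbbffafafd
   9 |  11 | cebbbffafafd
  10 |  22 | d
  11 |   2 | dccdedfagcebbbffafafd
  12 |   5 | dedfagcebbbffafafd
  13 |   7 | dfagcebbbffafafd
  14 |  12 | ebbbffafafd
  15 |   0 | ebdccdedfagcebbbffafafd
  16 |   6 | edfagcebbbffafafd
  17 |  17 | fafafd
  18 |  19 | fafd
  19 |   8 | fagcebbbffafafd
  20 |  21 | fd
  21 |  16 | ffafafd
  22 |  10 | gcebbbffafafd

SA = [18, 20, 9, 13, 14, 1, 15, 3, 4, 11, 22, 2, 5, 7, 12, 0, 6, 17, 19, 8, 21, 16, 10]
[i] adj suffixes → lcp
  [1] 18/20 → 2 ('af')
  [2] 20/9 → 1 ('a')
  [3] 9/13 → 0 ('')
  [4] 13/14 → 2 ('bb')
  [5] 14/1 → 1 ('b')
  [6] 1/15 → 1 ('b')
  [7] 15/3 → 0 ('')
  [8] 3/4 → 1 ('c')
  [9] 4/11 → 1 ('c')
  [10] 11/22 → 0 ('')
  [11] 22/2 → 1 ('d')
  [12] 2/5 → 1 ('d')
  [13] 5/7 → 1 ('d')
  [14] 7/12 → 0 ('')
  [15] 12/0 → 2 ('eb')
  [16] 0/6 → 1 ('e')
  [17] 6/17 → 0 ('')
  [18] 17/19 → 3 ('faf')
  [19] 19/8 → 2 ('fa')
  [20] 8/21 → 1 ('f')
  [21] 21/16 → 1 ('f')
  [22] 16/10 → 0 ('')

n(n+1)/2 = 23·24/2 = 276
Σ LCP = 0 + 2 + 1 + 0 + 2 + 1 + 1 + 0 + 1 + 1 + 0 + 1 + 1 + 1 + 0 + 2 + 1 + 0 + 3 + 2 + 1 + 1 + 0 = 22
distinct = 276 − 22 = 254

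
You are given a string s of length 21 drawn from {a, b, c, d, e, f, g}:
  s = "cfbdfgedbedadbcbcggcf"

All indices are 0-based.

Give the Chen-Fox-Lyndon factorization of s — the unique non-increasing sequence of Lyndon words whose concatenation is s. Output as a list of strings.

emit factor 1: 'cf' (i=0, period=2)
emit factor 2: 'bdfgedbed' (i=2, period=9)
emit factor 3: 'adbcbcggcf' (i=11, period=10)

["cf", "bdfgedbed", "adbcbcggcf"]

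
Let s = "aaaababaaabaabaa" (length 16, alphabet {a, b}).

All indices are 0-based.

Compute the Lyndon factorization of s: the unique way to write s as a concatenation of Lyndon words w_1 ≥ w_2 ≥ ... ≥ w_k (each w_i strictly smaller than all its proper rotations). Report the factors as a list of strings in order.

["aaaababaaabaab", "a", "a"]

emit factor 1: 'aaaababaaabaab' (i=0, period=14)
emit factor 2: 'a' (i=14, period=1)
emit factor 3: 'a' (i=15, period=1)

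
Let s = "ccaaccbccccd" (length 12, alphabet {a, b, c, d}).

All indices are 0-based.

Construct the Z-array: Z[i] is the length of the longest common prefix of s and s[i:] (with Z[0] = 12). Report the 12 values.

Z[0]=12
i=1: fresh scan; Z[1]=1 scan→box=[1,2)
i=2: fresh scan; Z[2]=0
i=3: fresh scan; Z[3]=0
i=4: fresh scan; Z[4]=2 scan→box=[4,6)
i=5: min(r-i=1, Z[1]=1)=1; Z[5]=1
i=6: fresh scan; Z[6]=0
i=7: fresh scan; Z[7]=2 scan→box=[7,9)
i=8: min(r-i=1, Z[1]=1)=1; Z[8]=2 scan→box=[8,10)
i=9: min(r-i=1, Z[1]=1)=1; Z[9]=2 scan→box=[9,11)
i=10: min(r-i=1, Z[1]=1)=1; Z[10]=1
i=11: fresh scan; Z[11]=0

[12, 1, 0, 0, 2, 1, 0, 2, 2, 2, 1, 0]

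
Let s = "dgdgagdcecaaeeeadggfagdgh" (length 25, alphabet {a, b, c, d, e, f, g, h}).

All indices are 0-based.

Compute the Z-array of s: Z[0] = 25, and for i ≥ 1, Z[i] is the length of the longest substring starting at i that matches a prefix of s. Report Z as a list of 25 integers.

[25, 0, 2, 0, 0, 0, 1, 0, 0, 0, 0, 0, 0, 0, 0, 0, 2, 0, 0, 0, 0, 0, 2, 0, 0]

Z[0]=25
i=1: outside box; Z[1]=0
i=2: outside box; Z[2]=2 extend→box=[2,4)
i=3: min(r-i=1, Z[1]=0)=0; Z[3]=0
i=4: outside box; Z[4]=0
i=5: outside box; Z[5]=0
i=6: outside box; Z[6]=1 extend→box=[6,7)
i=7: outside box; Z[7]=0
i=8: outside box; Z[8]=0
i=9: outside box; Z[9]=0
i=10: outside box; Z[10]=0
i=11: outside box; Z[11]=0
i=12: outside box; Z[12]=0
i=13: outside box; Z[13]=0
i=14: outside box; Z[14]=0
i=15: outside box; Z[15]=0
i=16: outside box; Z[16]=2 extend→box=[16,18)
i=17: min(r-i=1, Z[1]=0)=0; Z[17]=0
i=18: outside box; Z[18]=0
i=19: outside box; Z[19]=0
i=20: outside box; Z[20]=0
i=21: outside box; Z[21]=0
i=22: outside box; Z[22]=2 extend→box=[22,24)
i=23: min(r-i=1, Z[1]=0)=0; Z[23]=0
i=24: outside box; Z[24]=0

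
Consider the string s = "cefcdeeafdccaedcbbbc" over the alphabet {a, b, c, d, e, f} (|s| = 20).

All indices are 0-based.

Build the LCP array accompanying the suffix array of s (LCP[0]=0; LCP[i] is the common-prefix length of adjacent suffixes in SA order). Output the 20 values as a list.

[0, 1, 0, 2, 1, 0, 1, 1, 1, 1, 1, 0, 2, 1, 0, 1, 1, 1, 0, 1]

rank | idx | suffix
   0 |  12 | aedcbbbc
   1 |   7 | afdccaedcbbbc
   2 |  16 | bbbc
   3 |  17 | bbc
   4 |  18 | bc
   5 |  19 | c
   6 |  11 | caedcbbbc
   7 |  15 | cbbbc
   8 |  10 | ccaedcbbbc
   9 |   3 | cdeeafdccaedcbbbc
  10 |   0 | cefcdeeafdccaedcbbbc
  11 |  14 | dcbbbc
  12 |   9 | dccaedcbbbc
  13 |   4 | deeafdccaedcbbbc
  14 |   6 | eafdccaedcbbbc
  15 |  13 | edcbbbc
  16 |   5 | eeafdccaedcbbbc
  17 |   1 | efcdeeafdccaedcbbbc
  18 |   2 | fcdeeafdccaedcbbbc
  19 |   8 | fdccaedcbbbc

SA = [12, 7, 16, 17, 18, 19, 11, 15, 10, 3, 0, 14, 9, 4, 6, 13, 5, 1, 2, 8]
i: (SA[i-1],SA[i]) lcp shared
  1: (12,7) 1 'a'
  2: (7,16) 0 ''
  3: (16,17) 2 'bb'
  4: (17,18) 1 'b'
  5: (18,19) 0 ''
  6: (19,11) 1 'c'
  7: (11,15) 1 'c'
  8: (15,10) 1 'c'
  9: (10,3) 1 'c'
  10: (3,0) 1 'c'
  11: (0,14) 0 ''
  12: (14,9) 2 'dc'
  13: (9,4) 1 'd'
  14: (4,6) 0 ''
  15: (6,13) 1 'e'
  16: (13,5) 1 'e'
  17: (5,1) 1 'e'
  18: (1,2) 0 ''
  19: (2,8) 1 'f'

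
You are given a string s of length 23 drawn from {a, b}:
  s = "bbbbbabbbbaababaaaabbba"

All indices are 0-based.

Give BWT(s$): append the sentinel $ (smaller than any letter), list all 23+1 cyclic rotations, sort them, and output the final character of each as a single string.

abbababaabbababbbbabbab$

rank  rotation                  last
    0  $bbbbbabbbbaababaaaabbba  a
    1  a$bbbbbabbbbaababaaaabbb  b
    2  aaaabbba$bbbbbabbbbaabab  b
    3  aaabbba$bbbbbabbbbaababa  a
    4  aababaaaabbba$bbbbbabbbb  b
    5  aabbba$bbbbbabbbbaababaa  a
    6  abaaaabbba$bbbbbabbbbaab  b
    7  ababaaaabbba$bbbbbabbbba  a
    8  abbba$bbbbbabbbbaababaaa  a
    9  abbbbaababaaaabbba$bbbbb  b
   10  ba$bbbbbabbbbaababaaaabb  b
   11  baaaabbba$bbbbbabbbbaaba  a
   12  baababaaaabbba$bbbbbabbb  b
   13  babaaaabbba$bbbbbabbbbaa  a
   14  babbbbaababaaaabbba$bbbb  b
   15  bba$bbbbbabbbbaababaaaab  b
   16  bbaababaaaabbba$bbbbbabb  b
   17  bbabbbbaababaaaabbba$bbb  b
   18  bbba$bbbbbabbbbaababaaaa  a
   19  bbbaababaaaabbba$bbbbbab  b
   20  bbbabbbbaababaaaabbba$bb  b
   21  bbbbaababaaaabbba$bbbbba  a
   22  bbbbabbbbaababaaaabbba$b  b
   23  bbbbbabbbbaababaaaabbba$  $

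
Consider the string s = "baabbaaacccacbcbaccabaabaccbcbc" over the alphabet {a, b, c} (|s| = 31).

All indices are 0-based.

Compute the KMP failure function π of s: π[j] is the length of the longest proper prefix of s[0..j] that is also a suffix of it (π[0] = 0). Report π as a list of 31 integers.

[0, 0, 0, 1, 1, 2, 3, 0, 0, 0, 0, 0, 0, 1, 0, 1, 2, 0, 0, 0, 1, 2, 3, 4, 2, 0, 0, 1, 0, 1, 0]

π[0] = 0
j=1 s[j]='a': π[1]=0 (border '')
j=2 s[j]='a': π[2]=0 (border '')
j=3 s[j]='b': π[3]=1 (border 'b')
j=4 s[j]='b': k: 1→0; π[4]=1 (border 'b')
j=5 s[j]='a': π[5]=2 (border 'ba')
j=6 s[j]='a': π[6]=3 (border 'baa')
j=7 s[j]='a': k: 3→0; π[7]=0 (border '')
j=8 s[j]='c': π[8]=0 (border '')
j=9 s[j]='c': π[9]=0 (border '')
j=10 s[j]='c': π[10]=0 (border '')
j=11 s[j]='a': π[11]=0 (border '')
j=12 s[j]='c': π[12]=0 (border '')
j=13 s[j]='b': π[13]=1 (border 'b')
j=14 s[j]='c': k: 1→0; π[14]=0 (border '')
j=15 s[j]='b': π[15]=1 (border 'b')
j=16 s[j]='a': π[16]=2 (border 'ba')
j=17 s[j]='c': k: 2→0; π[17]=0 (border '')
j=18 s[j]='c': π[18]=0 (border '')
j=19 s[j]='a': π[19]=0 (border '')
j=20 s[j]='b': π[20]=1 (border 'b')
j=21 s[j]='a': π[21]=2 (border 'ba')
j=22 s[j]='a': π[22]=3 (border 'baa')
j=23 s[j]='b': π[23]=4 (border 'baab')
j=24 s[j]='a': k: 4→1; π[24]=2 (border 'ba')
j=25 s[j]='c': k: 2→0; π[25]=0 (border '')
j=26 s[j]='c': π[26]=0 (border '')
j=27 s[j]='b': π[27]=1 (border 'b')
j=28 s[j]='c': k: 1→0; π[28]=0 (border '')
j=29 s[j]='b': π[29]=1 (border 'b')
j=30 s[j]='c': k: 1→0; π[30]=0 (border '')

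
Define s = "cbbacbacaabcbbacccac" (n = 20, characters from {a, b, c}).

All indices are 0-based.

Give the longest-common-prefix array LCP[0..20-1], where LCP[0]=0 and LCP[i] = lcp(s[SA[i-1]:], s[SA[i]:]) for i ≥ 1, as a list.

[0, 1, 1, 2, 2, 2, 0, 3, 3, 1, 4, 1, 0, 1, 2, 1, 2, 5, 1, 2]

rank | idx | suffix
   0 |   8 | aabcbbacccac
   1 |   9 | abcbbacccac
   2 |  18 | ac
   3 |   6 | acaabcbbacccac
   4 |   3 | acbacaabcbbacccac
   5 |  14 | acccac
   6 |   5 | bacaabcbbacccac
   7 |   2 | bacbacaabcbbacccac
   8 |  13 | bacccac
   9 |   1 | bbacbacaabcbbacccac
  10 |  12 | bbacccac
  11 |  10 | bcbbacccac
  12 |  19 | c
  13 |   7 | caabcbbacccac
  14 |  17 | cac
  15 |   4 | cbacaabcbbacccac
  16 |   0 | cbbacbacaabcbbacccac
  17 |  11 | cbbacccac
  18 |  16 | ccac
  19 |  15 | cccac

SA = [8, 9, 18, 6, 3, 14, 5, 2, 13, 1, 12, 10, 19, 7, 17, 4, 0, 11, 16, 15]
i: (SA[i-1],SA[i]) lcp shared
  1: (8,9) 1 'a'
  2: (9,18) 1 'a'
  3: (18,6) 2 'ac'
  4: (6,3) 2 'ac'
  5: (3,14) 2 'ac'
  6: (14,5) 0 ''
  7: (5,2) 3 'bac'
  8: (2,13) 3 'bac'
  9: (13,1) 1 'b'
  10: (1,12) 4 'bbac'
  11: (12,10) 1 'b'
  12: (10,19) 0 ''
  13: (19,7) 1 'c'
  14: (7,17) 2 'ca'
  15: (17,4) 1 'c'
  16: (4,0) 2 'cb'
  17: (0,11) 5 'cbbac'
  18: (11,16) 1 'c'
  19: (16,15) 2 'cc'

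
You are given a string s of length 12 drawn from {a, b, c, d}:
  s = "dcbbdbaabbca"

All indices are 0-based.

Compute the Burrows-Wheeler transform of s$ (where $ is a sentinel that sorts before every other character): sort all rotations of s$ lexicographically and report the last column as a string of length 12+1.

acbadacbbbdb$

rank  rotation       last
    0  $dcbbdbaabbca  a
    1  a$dcbbdbaabbc  c
    2  aabbca$dcbbdb  b
    3  abbca$dcbbdba  a
    4  baabbca$dcbbd  d
    5  bbca$dcbbdbaa  a
    6  bbdbaabbca$dc  c
    7  bca$dcbbdbaab  b
    8  bdbaabbca$dcb  b
    9  ca$dcbbdbaabb  b
   10  cbbdbaabbca$d  d
   11  dbaabbca$dcbb  b
   12  dcbbdbaabbca$  $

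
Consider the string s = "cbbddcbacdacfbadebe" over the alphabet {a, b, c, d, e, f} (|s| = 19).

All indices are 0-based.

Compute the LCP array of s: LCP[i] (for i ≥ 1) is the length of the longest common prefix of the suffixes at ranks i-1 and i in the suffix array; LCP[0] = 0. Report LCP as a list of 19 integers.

rank→(start, suffix):
  0 → (7, 'acdacfbadebe')
  1 → (10, 'acfbadebe')
  2 → (14, 'adebe')
  3 → (6, 'bacdacfbadebe')
  4 → (13, 'badebe')
  5 → (1, 'bbddcbacdacfbadebe')
  6 → (2, 'bddcbacdacfbadebe')
  7 → (17, 'be')
  8 → (5, 'cbacdacfbadebe')
  9 → (0, 'cbbddcbacdacfbadebe')
  10 → (8, 'cdacfbadebe')
  11 → (11, 'cfbadebe')
  12 → (9, 'dacfbadebe')
  13 → (4, 'dcbacdacfbadebe')
  14 → (3, 'ddcbacdacfbadebe')
  15 → (15, 'debe')
  16 → (18, 'e')
  17 → (16, 'ebe')
  18 → (12, 'fbadebe')

SA = [7, 10, 14, 6, 13, 1, 2, 17, 5, 0, 8, 11, 9, 4, 3, 15, 18, 16, 12]
[i] adj suffixes → lcp
  [1] 7/10 → 2 ('ac')
  [2] 10/14 → 1 ('a')
  [3] 14/6 → 0 ('')
  [4] 6/13 → 2 ('ba')
  [5] 13/1 → 1 ('b')
  [6] 1/2 → 1 ('b')
  [7] 2/17 → 1 ('b')
  [8] 17/5 → 0 ('')
  [9] 5/0 → 2 ('cb')
  [10] 0/8 → 1 ('c')
  [11] 8/11 → 1 ('c')
  [12] 11/9 → 0 ('')
  [13] 9/4 → 1 ('d')
  [14] 4/3 → 1 ('d')
  [15] 3/15 → 1 ('d')
  [16] 15/18 → 0 ('')
  [17] 18/16 → 1 ('e')
  [18] 16/12 → 0 ('')

[0, 2, 1, 0, 2, 1, 1, 1, 0, 2, 1, 1, 0, 1, 1, 1, 0, 1, 0]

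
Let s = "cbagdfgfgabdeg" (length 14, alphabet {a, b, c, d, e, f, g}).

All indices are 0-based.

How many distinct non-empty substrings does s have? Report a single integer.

rank | idx | suffix
   0 |   9 | abdeg
   1 |   2 | agdfgfgabdeg
   2 |   1 | bagdfgfgabdeg
   3 |  10 | bdeg
   4 |   0 | cbagdfgfgabdeg
   5 |  11 | deg
   6 |   4 | dfgfgabdeg
   7 |  12 | eg
   8 |   7 | fgabdeg
   9 |   5 | fgfgabdeg
  10 |  13 | g
  11 |   8 | gabdeg
  12 |   3 | gdfgfgabdeg
  13 |   6 | gfgabdeg

SA = [9, 2, 1, 10, 0, 11, 4, 12, 7, 5, 13, 8, 3, 6]
i: (SA[i-1],SA[i]) lcp shared
  1: (9,2) 1 'a'
  2: (2,1) 0 ''
  3: (1,10) 1 'b'
  4: (10,0) 0 ''
  5: (0,11) 0 ''
  6: (11,4) 1 'd'
  7: (4,12) 0 ''
  8: (12,7) 0 ''
  9: (7,5) 2 'fg'
  10: (5,13) 0 ''
  11: (13,8) 1 'g'
  12: (8,3) 1 'g'
  13: (3,6) 1 'g'

n(n+1)/2 = 14·15/2 = 105
Σ LCP = 0 + 1 + 0 + 1 + 0 + 0 + 1 + 0 + 0 + 2 + 0 + 1 + 1 + 1 = 8
distinct = 105 − 8 = 97

97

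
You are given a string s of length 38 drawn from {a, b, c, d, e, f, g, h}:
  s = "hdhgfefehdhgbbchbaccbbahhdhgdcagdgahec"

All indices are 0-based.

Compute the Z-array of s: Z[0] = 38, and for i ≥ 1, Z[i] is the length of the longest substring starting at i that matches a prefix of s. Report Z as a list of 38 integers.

Z[0]=38
i=1: fresh scan; Z[1]=0
i=2: fresh scan; Z[2]=1 grow→box=[2,3)
i=3: fresh scan; Z[3]=0
i=4: fresh scan; Z[4]=0
i=5: fresh scan; Z[5]=0
i=6: fresh scan; Z[6]=0
i=7: fresh scan; Z[7]=0
i=8: fresh scan; Z[8]=4 grow→box=[8,12)
i=9: min(r-i=3, Z[1]=0)=0; Z[9]=0
i=10: min(r-i=2, Z[2]=1)=1; Z[10]=1
i=11: min(r-i=1, Z[3]=0)=0; Z[11]=0
i=12: fresh scan; Z[12]=0
i=13: fresh scan; Z[13]=0
i=14: fresh scan; Z[14]=0
i=15: fresh scan; Z[15]=1 grow→box=[15,16)
i=16: fresh scan; Z[16]=0
i=17: fresh scan; Z[17]=0
i=18: fresh scan; Z[18]=0
i=19: fresh scan; Z[19]=0
i=20: fresh scan; Z[20]=0
i=21: fresh scan; Z[21]=0
i=22: fresh scan; Z[22]=0
i=23: fresh scan; Z[23]=1 grow→box=[23,24)
i=24: fresh scan; Z[24]=4 grow→box=[24,28)
i=25: min(r-i=3, Z[1]=0)=0; Z[25]=0
i=26: min(r-i=2, Z[2]=1)=1; Z[26]=1
i=27: min(r-i=1, Z[3]=0)=0; Z[27]=0
i=28: fresh scan; Z[28]=0
i=29: fresh scan; Z[29]=0
i=30: fresh scan; Z[30]=0
i=31: fresh scan; Z[31]=0
i=32: fresh scan; Z[32]=0
i=33: fresh scan; Z[33]=0
i=34: fresh scan; Z[34]=0
i=35: fresh scan; Z[35]=1 grow→box=[35,36)
i=36: fresh scan; Z[36]=0
i=37: fresh scan; Z[37]=0

[38, 0, 1, 0, 0, 0, 0, 0, 4, 0, 1, 0, 0, 0, 0, 1, 0, 0, 0, 0, 0, 0, 0, 1, 4, 0, 1, 0, 0, 0, 0, 0, 0, 0, 0, 1, 0, 0]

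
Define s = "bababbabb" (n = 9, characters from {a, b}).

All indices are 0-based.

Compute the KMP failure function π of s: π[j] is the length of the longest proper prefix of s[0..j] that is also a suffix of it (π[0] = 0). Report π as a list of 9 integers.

π[0] = 0
j=1 s[j]='a': π[1]=0 (border '')
j=2 s[j]='b': π[2]=1 (border 'b')
j=3 s[j]='a': π[3]=2 (border 'ba')
j=4 s[j]='b': π[4]=3 (border 'bab')
j=5 s[j]='b': k: 3→1→0; π[5]=1 (border 'b')
j=6 s[j]='a': π[6]=2 (border 'ba')
j=7 s[j]='b': π[7]=3 (border 'bab')
j=8 s[j]='b': k: 3→1→0; π[8]=1 (border 'b')

[0, 0, 1, 2, 3, 1, 2, 3, 1]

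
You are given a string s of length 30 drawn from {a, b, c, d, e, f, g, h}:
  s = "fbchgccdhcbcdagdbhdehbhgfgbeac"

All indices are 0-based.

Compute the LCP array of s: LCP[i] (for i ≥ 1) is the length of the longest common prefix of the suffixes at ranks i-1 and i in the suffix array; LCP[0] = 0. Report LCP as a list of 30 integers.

[0, 1, 0, 2, 1, 1, 2, 0, 1, 1, 1, 2, 1, 0, 1, 1, 1, 0, 1, 0, 1, 0, 1, 1, 1, 0, 1, 1, 1, 2]

rank→(start, suffix):
  0 → (28, 'ac')
  1 → (13, 'agdbhdehbhgfgbeac')
  2 → (10, 'bcdagdbhdehbhgfgbeac')
  3 → (1, 'bchgccdhcbcdagdbhdehbhgfgbeac')
  4 → (26, 'beac')
  5 → (16, 'bhdehbhgfgbeac')
  6 → (21, 'bhgfgbeac')
  7 → (29, 'c')
  8 → (9, 'cbcdagdbhdehbhgfgbeac')
  9 → (5, 'ccdhcbcdagdbhdehbhgfgbeac')
  10 → (11, 'cdagdbhdehbhgfgbeac')
  11 → (6, 'cdhcbcdagdbhdehbhgfgbeac')
  12 → (2, 'chgccdhcbcdagdbhdehbhgfgbeac')
  13 → (12, 'dagdbhdehbhgfgbeac')
  14 → (15, 'dbhdehbhgfgbeac')
  15 → (18, 'dehbhgfgbeac')
  16 → (7, 'dhcbcdagdbhdehbhgfgbeac')
  17 → (27, 'eac')
  18 → (19, 'ehbhgfgbeac')
  19 → (0, 'fbchgccdhcbcdagdbhdehbhgfgbeac')
  20 → (24, 'fgbeac')
  21 → (25, 'gbeac')
  22 → (4, 'gccdhcbcdagdbhdehbhgfgbeac')
  23 → (14, 'gdbhdehbhgfgbeac')
  24 → (23, 'gfgbeac')
  25 → (20, 'hbhgfgbeac')
  26 → (8, 'hcbcdagdbhdehbhgfgbeac')
  27 → (17, 'hdehbhgfgbeac')
  28 → (3, 'hgccdhcbcdagdbhdehbhgfgbeac')
  29 → (22, 'hgfgbeac')

SA = [28, 13, 10, 1, 26, 16, 21, 29, 9, 5, 11, 6, 2, 12, 15, 18, 7, 27, 19, 0, 24, 25, 4, 14, 23, 20, 8, 17, 3, 22]
i: (SA[i-1],SA[i]) lcp shared
  1: (28,13) 1 'a'
  2: (13,10) 0 ''
  3: (10,1) 2 'bc'
  4: (1,26) 1 'b'
  5: (26,16) 1 'b'
  6: (16,21) 2 'bh'
  7: (21,29) 0 ''
  8: (29,9) 1 'c'
  9: (9,5) 1 'c'
  10: (5,11) 1 'c'
  11: (11,6) 2 'cd'
  12: (6,2) 1 'c'
  13: (2,12) 0 ''
  14: (12,15) 1 'd'
  15: (15,18) 1 'd'
  16: (18,7) 1 'd'
  17: (7,27) 0 ''
  18: (27,19) 1 'e'
  19: (19,0) 0 ''
  20: (0,24) 1 'f'
  21: (24,25) 0 ''
  22: (25,4) 1 'g'
  23: (4,14) 1 'g'
  24: (14,23) 1 'g'
  25: (23,20) 0 ''
  26: (20,8) 1 'h'
  27: (8,17) 1 'h'
  28: (17,3) 1 'h'
  29: (3,22) 2 'hg'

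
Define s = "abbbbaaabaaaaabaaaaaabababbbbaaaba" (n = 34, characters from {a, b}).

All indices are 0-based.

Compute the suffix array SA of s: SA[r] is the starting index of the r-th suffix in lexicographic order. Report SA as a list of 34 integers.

rank | idx | suffix
   0 |  33 | a
   1 |  15 | aaaaaabababbbbaaaba
   2 |   9 | aaaaabaaaaaabababbbbaaaba
   3 |  16 | aaaaabababbbbaaaba
   4 |  10 | aaaabaaaaaabababbbbaaaba
   5 |  17 | aaaabababbbbaaaba
   6 |  29 | aaaba
   7 |  11 | aaabaaaaaabababbbbaaaba
   8 |   5 | aaabaaaaabaaaaaabababbbbaaaba
   9 |  18 | aaabababbbbaaaba
  10 |  30 | aaba
  11 |  12 | aabaaaaaabababbbbaaaba
  12 |   6 | aabaaaaabaaaaaabababbbbaaaba
  13 |  19 | aabababbbbaaaba
  14 |  31 | aba
  15 |  13 | abaaaaaabababbbbaaaba
  16 |   7 | abaaaaabaaaaaabababbbbaaaba
  17 |  20 | abababbbbaaaba
  18 |  22 | ababbbbaaaba
  19 |  24 | abbbbaaaba
  20 |   0 | abbbbaaabaaaaabaaaaaabababbbbaaaba
  21 |  32 | ba
  22 |  14 | baaaaaabababbbbaaaba
  23 |   8 | baaaaabaaaaaabababbbbaaaba
  24 |  28 | baaaba
  25 |   4 | baaabaaaaabaaaaaabababbbbaaaba
  26 |  21 | bababbbbaaaba
  27 |  23 | babbbbaaaba
  28 |  27 | bbaaaba
  29 |   3 | bbaaabaaaaabaaaaaabababbbbaaaba
  30 |  26 | bbbaaaba
  31 |   2 | bbbaaabaaaaabaaaaaabababbbbaaaba
  32 |  25 | bbbbaaaba
  33 |   1 | bbbbaaabaaaaabaaaaaabababbbbaaaba

[33, 15, 9, 16, 10, 17, 29, 11, 5, 18, 30, 12, 6, 19, 31, 13, 7, 20, 22, 24, 0, 32, 14, 8, 28, 4, 21, 23, 27, 3, 26, 2, 25, 1]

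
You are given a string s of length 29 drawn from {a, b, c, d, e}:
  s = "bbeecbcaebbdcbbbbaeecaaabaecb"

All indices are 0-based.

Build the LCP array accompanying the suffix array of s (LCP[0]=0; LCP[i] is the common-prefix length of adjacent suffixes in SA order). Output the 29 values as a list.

[0, 2, 1, 1, 2, 2, 0, 1, 3, 1, 2, 3, 2, 2, 1, 1, 1, 0, 2, 1, 2, 2, 0, 0, 1, 2, 3, 1, 3]

rank | idx | suffix
   0 |  21 | aaabaecb
   1 |  22 | aabaecb
   2 |  23 | abaecb
   3 |   7 | aebbdcbbbbaeecaaabaecb
   4 |  25 | aecb
   5 |  17 | aeecaaabaecb
   6 |  28 | b
   7 |  24 | baecb
   8 |  16 | baeecaaabaecb
   9 |  15 | bbaeecaaabaecb
  10 |  14 | bbbaeecaaabaecb
  11 |  13 | bbbbaeecaaabaecb
  12 |   9 | bbdcbbbbaeecaaabaecb
  13 |   0 | bbeecbcaebbdcbbbbaeecaaabaecb
  14 |   5 | bcaebbdcbbbbaeecaaabaecb
  15 |  10 | bdcbbbbaeecaaabaecb
  16 |   1 | beecbcaebbdcbbbbaeecaaabaecb
  17 |  20 | caaabaecb
  18 |   6 | caebbdcbbbbaeecaaabaecb
  19 |  27 | cb
  20 |  12 | cbbbbaeecaaabaecb
  21 |   4 | cbcaebbdcbbbbaeecaaabaecb
  22 |  11 | dcbbbbaeecaaabaecb
  23 |   8 | ebbdcbbbbaeecaaabaecb
  24 |  19 | ecaaabaecb
  25 |  26 | ecb
  26 |   3 | ecbcaebbdcbbbbaeecaaabaecb
  27 |  18 | eecaaabaecb
  28 |   2 | eecbcaebbdcbbbbaeecaaabaecb

SA = [21, 22, 23, 7, 25, 17, 28, 24, 16, 15, 14, 13, 9, 0, 5, 10, 1, 20, 6, 27, 12, 4, 11, 8, 19, 26, 3, 18, 2]
[i] adj suffixes → lcp
  [1] 21/22 → 2 ('aa')
  [2] 22/23 → 1 ('a')
  [3] 23/7 → 1 ('a')
  [4] 7/25 → 2 ('ae')
  [5] 25/17 → 2 ('ae')
  [6] 17/28 → 0 ('')
  [7] 28/24 → 1 ('b')
  [8] 24/16 → 3 ('bae')
  [9] 16/15 → 1 ('b')
  [10] 15/14 → 2 ('bb')
  [11] 14/13 → 3 ('bbb')
  [12] 13/9 → 2 ('bb')
  [13] 9/0 → 2 ('bb')
  [14] 0/5 → 1 ('b')
  [15] 5/10 → 1 ('b')
  [16] 10/1 → 1 ('b')
  [17] 1/20 → 0 ('')
  [18] 20/6 → 2 ('ca')
  [19] 6/27 → 1 ('c')
  [20] 27/12 → 2 ('cb')
  [21] 12/4 → 2 ('cb')
  [22] 4/11 → 0 ('')
  [23] 11/8 → 0 ('')
  [24] 8/19 → 1 ('e')
  [25] 19/26 → 2 ('ec')
  [26] 26/3 → 3 ('ecb')
  [27] 3/18 → 1 ('e')
  [28] 18/2 → 3 ('eec')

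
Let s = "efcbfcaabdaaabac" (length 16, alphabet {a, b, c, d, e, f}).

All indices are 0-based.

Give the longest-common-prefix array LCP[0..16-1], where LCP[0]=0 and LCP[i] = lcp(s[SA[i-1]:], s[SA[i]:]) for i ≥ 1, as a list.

[0, 2, 3, 1, 2, 1, 0, 1, 1, 0, 1, 1, 0, 0, 0, 2]

rank→(start, suffix):
  0 → (10, 'aaabac')
  1 → (11, 'aabac')
  2 → (6, 'aabdaaabac')
  3 → (12, 'abac')
  4 → (7, 'abdaaabac')
  5 → (14, 'ac')
  6 → (13, 'bac')
  7 → (8, 'bdaaabac')
  8 → (3, 'bfcaabdaaabac')
  9 → (15, 'c')
  10 → (5, 'caabdaaabac')
  11 → (2, 'cbfcaabdaaabac')
  12 → (9, 'daaabac')
  13 → (0, 'efcbfcaabdaaabac')
  14 → (4, 'fcaabdaaabac')
  15 → (1, 'fcbfcaabdaaabac')

SA = [10, 11, 6, 12, 7, 14, 13, 8, 3, 15, 5, 2, 9, 0, 4, 1]
[i] adj suffixes → lcp
  [1] 10/11 → 2 ('aa')
  [2] 11/6 → 3 ('aab')
  [3] 6/12 → 1 ('a')
  [4] 12/7 → 2 ('ab')
  [5] 7/14 → 1 ('a')
  [6] 14/13 → 0 ('')
  [7] 13/8 → 1 ('b')
  [8] 8/3 → 1 ('b')
  [9] 3/15 → 0 ('')
  [10] 15/5 → 1 ('c')
  [11] 5/2 → 1 ('c')
  [12] 2/9 → 0 ('')
  [13] 9/0 → 0 ('')
  [14] 0/4 → 0 ('')
  [15] 4/1 → 2 ('fc')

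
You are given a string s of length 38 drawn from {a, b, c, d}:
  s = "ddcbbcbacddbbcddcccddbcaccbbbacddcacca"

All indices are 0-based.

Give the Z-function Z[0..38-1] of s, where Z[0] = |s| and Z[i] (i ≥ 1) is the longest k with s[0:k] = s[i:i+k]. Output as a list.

[38, 1, 0, 0, 0, 0, 0, 0, 0, 2, 1, 0, 0, 0, 3, 1, 0, 0, 0, 2, 1, 0, 0, 0, 0, 0, 0, 0, 0, 0, 0, 3, 1, 0, 0, 0, 0, 0]

Z[0]=38
i=1: fresh scan; Z[1]=1 grow→box=[1,2)
i=2: fresh scan; Z[2]=0
i=3: fresh scan; Z[3]=0
i=4: fresh scan; Z[4]=0
i=5: fresh scan; Z[5]=0
i=6: fresh scan; Z[6]=0
i=7: fresh scan; Z[7]=0
i=8: fresh scan; Z[8]=0
i=9: fresh scan; Z[9]=2 grow→box=[9,11)
i=10: min(r-i=1, Z[1]=1)=1; Z[10]=1
i=11: fresh scan; Z[11]=0
i=12: fresh scan; Z[12]=0
i=13: fresh scan; Z[13]=0
i=14: fresh scan; Z[14]=3 grow→box=[14,17)
i=15: min(r-i=2, Z[1]=1)=1; Z[15]=1
i=16: min(r-i=1, Z[2]=0)=0; Z[16]=0
i=17: fresh scan; Z[17]=0
i=18: fresh scan; Z[18]=0
i=19: fresh scan; Z[19]=2 grow→box=[19,21)
i=20: min(r-i=1, Z[1]=1)=1; Z[20]=1
i=21: fresh scan; Z[21]=0
i=22: fresh scan; Z[22]=0
i=23: fresh scan; Z[23]=0
i=24: fresh scan; Z[24]=0
i=25: fresh scan; Z[25]=0
i=26: fresh scan; Z[26]=0
i=27: fresh scan; Z[27]=0
i=28: fresh scan; Z[28]=0
i=29: fresh scan; Z[29]=0
i=30: fresh scan; Z[30]=0
i=31: fresh scan; Z[31]=3 grow→box=[31,34)
i=32: min(r-i=2, Z[1]=1)=1; Z[32]=1
i=33: min(r-i=1, Z[2]=0)=0; Z[33]=0
i=34: fresh scan; Z[34]=0
i=35: fresh scan; Z[35]=0
i=36: fresh scan; Z[36]=0
i=37: fresh scan; Z[37]=0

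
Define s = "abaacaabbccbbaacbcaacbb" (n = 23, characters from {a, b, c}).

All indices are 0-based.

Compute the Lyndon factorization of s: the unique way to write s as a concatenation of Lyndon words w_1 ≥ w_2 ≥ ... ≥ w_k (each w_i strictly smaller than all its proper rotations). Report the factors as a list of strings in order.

emit factor 1: 'ab' (i=0, period=2)
emit factor 2: 'aac' (i=2, period=3)
emit factor 3: 'aabbccbbaacbcaacbb' (i=5, period=18)

["ab", "aac", "aabbccbbaacbcaacbb"]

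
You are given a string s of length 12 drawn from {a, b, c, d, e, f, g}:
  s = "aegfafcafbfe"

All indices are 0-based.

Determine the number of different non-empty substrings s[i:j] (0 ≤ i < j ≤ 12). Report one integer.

71

sorted suffixes:
  #0 SA[0]=0  'aegfafcafbfe'
  #1 SA[1]=7  'afbfe'
  #2 SA[2]=4  'afcafbfe'
  #3 SA[3]=9  'bfe'
  #4 SA[4]=6  'cafbfe'
  #5 SA[5]=11  'e'
  #6 SA[6]=1  'egfafcafbfe'
  #7 SA[7]=3  'fafcafbfe'
  #8 SA[8]=8  'fbfe'
  #9 SA[9]=5  'fcafbfe'
  #10 SA[10]=10  'fe'
  #11 SA[11]=2  'gfafcafbfe'

SA = [0, 7, 4, 9, 6, 11, 1, 3, 8, 5, 10, 2]
rank  pair      lcp
   1  s[0:],s[7:]  1  'a'
   2  s[7:],s[4:]  2  'af'
   3  s[4:],s[9:]  0  ''
   4  s[9:],s[6:]  0  ''
   5  s[6:],s[11:]  0  ''
   6  s[11:],s[1:]  1  'e'
   7  s[1:],s[3:]  0  ''
   8  s[3:],s[8:]  1  'f'
   9  s[8:],s[5:]  1  'f'
  10  s[5:],s[10:]  1  'f'
  11  s[10:],s[2:]  0  ''

n(n+1)/2 = 12·13/2 = 78
Σ LCP = 0 + 1 + 2 + 0 + 0 + 0 + 1 + 0 + 1 + 1 + 1 + 0 = 7
distinct = 78 − 7 = 71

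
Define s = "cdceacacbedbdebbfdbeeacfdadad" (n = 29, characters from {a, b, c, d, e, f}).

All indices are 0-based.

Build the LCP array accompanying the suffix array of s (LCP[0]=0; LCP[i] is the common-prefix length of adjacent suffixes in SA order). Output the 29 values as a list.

rank→(start, suffix):
  0 → (4, 'acacbedbdebbfdbeeacfdadad')
  1 → (6, 'acbedbdebbfdbeeacfdadad')
  2 → (21, 'acfdadad')
  3 → (27, 'ad')
  4 → (25, 'adad')
  5 → (14, 'bbfdbeeacfdadad')
  6 → (11, 'bdebbfdbeeacfdadad')
  7 → (8, 'bedbdebbfdbeeacfdadad')
  8 → (18, 'beeacfdadad')
  9 → (15, 'bfdbeeacfdadad')
  10 → (5, 'cacbedbdebbfdbeeacfdadad')
  11 → (7, 'cbedbdebbfdbeeacfdadad')
  12 → (0, 'cdceacacbedbdebbfdbeeacfdadad')
  13 → (2, 'ceacacbedbdebbfdbeeacfdadad')
  14 → (22, 'cfdadad')
  15 → (28, 'd')
  16 → (26, 'dad')
  17 → (24, 'dadad')
  18 → (10, 'dbdebbfdbeeacfdadad')
  19 → (17, 'dbeeacfdadad')
  20 → (1, 'dceacacbedbdebbfdbeeacfdadad')
  21 → (12, 'debbfdbeeacfdadad')
  22 → (3, 'eacacbedbdebbfdbeeacfdadad')
  23 → (20, 'eacfdadad')
  24 → (13, 'ebbfdbeeacfdadad')
  25 → (9, 'edbdebbfdbeeacfdadad')
  26 → (19, 'eeacfdadad')
  27 → (23, 'fdadad')
  28 → (16, 'fdbeeacfdadad')

SA = [4, 6, 21, 27, 25, 14, 11, 8, 18, 15, 5, 7, 0, 2, 22, 28, 26, 24, 10, 17, 1, 12, 3, 20, 13, 9, 19, 23, 16]
[i] adj suffixes → lcp
  [1] 4/6 → 2 ('ac')
  [2] 6/21 → 2 ('ac')
  [3] 21/27 → 1 ('a')
  [4] 27/25 → 2 ('ad')
  [5] 25/14 → 0 ('')
  [6] 14/11 → 1 ('b')
  [7] 11/8 → 1 ('b')
  [8] 8/18 → 2 ('be')
  [9] 18/15 → 1 ('b')
  [10] 15/5 → 0 ('')
  [11] 5/7 → 1 ('c')
  [12] 7/0 → 1 ('c')
  [13] 0/2 → 1 ('c')
  [14] 2/22 → 1 ('c')
  [15] 22/28 → 0 ('')
  [16] 28/26 → 1 ('d')
  [17] 26/24 → 3 ('dad')
  [18] 24/10 → 1 ('d')
  [19] 10/17 → 2 ('db')
  [20] 17/1 → 1 ('d')
  [21] 1/12 → 1 ('d')
  [22] 12/3 → 0 ('')
  [23] 3/20 → 3 ('eac')
  [24] 20/13 → 1 ('e')
  [25] 13/9 → 1 ('e')
  [26] 9/19 → 1 ('e')
  [27] 19/23 → 0 ('')
  [28] 23/16 → 2 ('fd')

[0, 2, 2, 1, 2, 0, 1, 1, 2, 1, 0, 1, 1, 1, 1, 0, 1, 3, 1, 2, 1, 1, 0, 3, 1, 1, 1, 0, 2]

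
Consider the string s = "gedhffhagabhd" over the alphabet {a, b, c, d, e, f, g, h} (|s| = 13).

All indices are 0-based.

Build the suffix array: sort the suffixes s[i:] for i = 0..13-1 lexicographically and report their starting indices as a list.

[9, 7, 10, 12, 2, 1, 4, 5, 8, 0, 6, 11, 3]

rank | idx | suffix
   0 |   9 | abhd
   1 |   7 | agabhd
   2 |  10 | bhd
   3 |  12 | d
   4 |   2 | dhffhagabhd
   5 |   1 | edhffhagabhd
   6 |   4 | ffhagabhd
   7 |   5 | fhagabhd
   8 |   8 | gabhd
   9 |   0 | gedhffhagabhd
  10 |   6 | hagabhd
  11 |  11 | hd
  12 |   3 | hffhagabhd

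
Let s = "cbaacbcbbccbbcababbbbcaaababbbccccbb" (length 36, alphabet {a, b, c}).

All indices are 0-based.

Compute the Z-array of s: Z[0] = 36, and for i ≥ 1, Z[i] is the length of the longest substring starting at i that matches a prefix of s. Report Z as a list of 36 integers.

Z[0]=36
i=1: outside box; Z[1]=0
i=2: outside box; Z[2]=0
i=3: outside box; Z[3]=0
i=4: outside box; Z[4]=2 scan→box=[4,6)
i=5: min(r-i=1, Z[1]=0)=0; Z[5]=0
i=6: outside box; Z[6]=2 scan→box=[6,8)
i=7: min(r-i=1, Z[1]=0)=0; Z[7]=0
i=8: outside box; Z[8]=0
i=9: outside box; Z[9]=1 scan→box=[9,10)
i=10: outside box; Z[10]=2 scan→box=[10,12)
i=11: min(r-i=1, Z[1]=0)=0; Z[11]=0
i=12: outside box; Z[12]=0
i=13: outside box; Z[13]=1 scan→box=[13,14)
i=14: outside box; Z[14]=0
i=15: outside box; Z[15]=0
i=16: outside box; Z[16]=0
i=17: outside box; Z[17]=0
i=18: outside box; Z[18]=0
i=19: outside box; Z[19]=0
i=20: outside box; Z[20]=0
i=21: outside box; Z[21]=1 scan→box=[21,22)
i=22: outside box; Z[22]=0
i=23: outside box; Z[23]=0
i=24: outside box; Z[24]=0
i=25: outside box; Z[25]=0
i=26: outside box; Z[26]=0
i=27: outside box; Z[27]=0
i=28: outside box; Z[28]=0
i=29: outside box; Z[29]=0
i=30: outside box; Z[30]=1 scan→box=[30,31)
i=31: outside box; Z[31]=1 scan→box=[31,32)
i=32: outside box; Z[32]=1 scan→box=[32,33)
i=33: outside box; Z[33]=2 scan→box=[33,35)
i=34: min(r-i=1, Z[1]=0)=0; Z[34]=0
i=35: outside box; Z[35]=0

[36, 0, 0, 0, 2, 0, 2, 0, 0, 1, 2, 0, 0, 1, 0, 0, 0, 0, 0, 0, 0, 1, 0, 0, 0, 0, 0, 0, 0, 0, 1, 1, 1, 2, 0, 0]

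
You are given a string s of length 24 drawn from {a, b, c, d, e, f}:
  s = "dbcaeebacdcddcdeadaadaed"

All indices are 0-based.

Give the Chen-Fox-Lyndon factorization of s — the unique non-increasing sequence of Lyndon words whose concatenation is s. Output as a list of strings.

["d", "bc", "aeeb", "acdcddcdead", "aadaed"]

emit factor 1: 'd' (i=0, period=1)
emit factor 2: 'bc' (i=1, period=2)
emit factor 3: 'aeeb' (i=3, period=4)
emit factor 4: 'acdcddcdead' (i=7, period=11)
emit factor 5: 'aadaed' (i=18, period=6)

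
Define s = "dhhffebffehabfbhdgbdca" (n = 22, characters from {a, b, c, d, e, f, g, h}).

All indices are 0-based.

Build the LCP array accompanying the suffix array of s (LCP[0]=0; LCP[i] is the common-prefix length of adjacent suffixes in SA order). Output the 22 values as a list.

[0, 1, 0, 1, 2, 1, 0, 0, 1, 1, 0, 1, 0, 1, 2, 1, 3, 0, 0, 1, 1, 1]

rank→(start, suffix):
  0 → (21, 'a')
  1 → (11, 'abfbhdgbdca')
  2 → (18, 'bdca')
  3 → (12, 'bfbhdgbdca')
  4 → (6, 'bffehabfbhdgbdca')
  5 → (14, 'bhdgbdca')
  6 → (20, 'ca')
  7 → (19, 'dca')
  8 → (16, 'dgbdca')
  9 → (0, 'dhhffebffehabfbhdgbdca')
  10 → (5, 'ebffehabfbhdgbdca')
  11 → (9, 'ehabfbhdgbdca')
  12 → (13, 'fbhdgbdca')
  13 → (4, 'febffehabfbhdgbdca')
  14 → (8, 'fehabfbhdgbdca')
  15 → (3, 'ffebffehabfbhdgbdca')
  16 → (7, 'ffehabfbhdgbdca')
  17 → (17, 'gbdca')
  18 → (10, 'habfbhdgbdca')
  19 → (15, 'hdgbdca')
  20 → (2, 'hffebffehabfbhdgbdca')
  21 → (1, 'hhffebffehabfbhdgbdca')

SA = [21, 11, 18, 12, 6, 14, 20, 19, 16, 0, 5, 9, 13, 4, 8, 3, 7, 17, 10, 15, 2, 1]
rank  pair      lcp
   1  s[21:],s[11:]  1  'a'
   2  s[11:],s[18:]  0  ''
   3  s[18:],s[12:]  1  'b'
   4  s[12:],s[6:]  2  'bf'
   5  s[6:],s[14:]  1  'b'
   6  s[14:],s[20:]  0  ''
   7  s[20:],s[19:]  0  ''
   8  s[19:],s[16:]  1  'd'
   9  s[16:],s[0:]  1  'd'
  10  s[0:],s[5:]  0  ''
  11  s[5:],s[9:]  1  'e'
  12  s[9:],s[13:]  0  ''
  13  s[13:],s[4:]  1  'f'
  14  s[4:],s[8:]  2  'fe'
  15  s[8:],s[3:]  1  'f'
  16  s[3:],s[7:]  3  'ffe'
  17  s[7:],s[17:]  0  ''
  18  s[17:],s[10:]  0  ''
  19  s[10:],s[15:]  1  'h'
  20  s[15:],s[2:]  1  'h'
  21  s[2:],s[1:]  1  'h'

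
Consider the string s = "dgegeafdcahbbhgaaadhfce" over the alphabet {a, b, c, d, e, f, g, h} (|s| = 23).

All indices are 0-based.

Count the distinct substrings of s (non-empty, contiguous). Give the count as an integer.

259

rank | idx | suffix
   0 |  15 | aaadhfce
   1 |  16 | aadhfce
   2 |  17 | adhfce
   3 |   5 | afdcahbbhgaaadhfce
   4 |   9 | ahbbhgaaadhfce
   5 |  11 | bbhgaaadhfce
   6 |  12 | bhgaaadhfce
   7 |   8 | cahbbhgaaadhfce
   8 |  21 | ce
   9 |   7 | dcahbbhgaaadhfce
  10 |   0 | dgegeafdcahbbhgaaadhfce
  11 |  18 | dhfce
  12 |  22 | e
  13 |   4 | eafdcahbbhgaaadhfce
  14 |   2 | egeafdcahbbhgaaadhfce
  15 |  20 | fce
  16 |   6 | fdcahbbhgaaadhfce
  17 |  14 | gaaadhfce
  18 |   3 | geafdcahbbhgaaadhfce
  19 |   1 | gegeafdcahbbhgaaadhfce
  20 |  10 | hbbhgaaadhfce
  21 |  19 | hfce
  22 |  13 | hgaaadhfce

SA = [15, 16, 17, 5, 9, 11, 12, 8, 21, 7, 0, 18, 22, 4, 2, 20, 6, 14, 3, 1, 10, 19, 13]
rank  pair      lcp
   1  s[15:],s[16:]  2  'aa'
   2  s[16:],s[17:]  1  'a'
   3  s[17:],s[5:]  1  'a'
   4  s[5:],s[9:]  1  'a'
   5  s[9:],s[11:]  0  ''
   6  s[11:],s[12:]  1  'b'
   7  s[12:],s[8:]  0  ''
   8  s[8:],s[21:]  1  'c'
   9  s[21:],s[7:]  0  ''
  10  s[7:],s[0:]  1  'd'
  11  s[0:],s[18:]  1  'd'
  12  s[18:],s[22:]  0  ''
  13  s[22:],s[4:]  1  'e'
  14  s[4:],s[2:]  1  'e'
  15  s[2:],s[20:]  0  ''
  16  s[20:],s[6:]  1  'f'
  17  s[6:],s[14:]  0  ''
  18  s[14:],s[3:]  1  'g'
  19  s[3:],s[1:]  2  'ge'
  20  s[1:],s[10:]  0  ''
  21  s[10:],s[19:]  1  'h'
  22  s[19:],s[13:]  1  'h'

n(n+1)/2 = 23·24/2 = 276
Σ LCP = 0 + 2 + 1 + 1 + 1 + 0 + 1 + 0 + 1 + 0 + 1 + 1 + 0 + 1 + 1 + 0 + 1 + 0 + 1 + 2 + 0 + 1 + 1 = 17
distinct = 276 − 17 = 259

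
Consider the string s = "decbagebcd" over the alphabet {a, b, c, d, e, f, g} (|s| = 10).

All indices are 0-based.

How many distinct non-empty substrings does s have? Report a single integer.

rank→(start, suffix):
  0 → (4, 'agebcd')
  1 → (3, 'bagebcd')
  2 → (7, 'bcd')
  3 → (2, 'cbagebcd')
  4 → (8, 'cd')
  5 → (9, 'd')
  6 → (0, 'decbagebcd')
  7 → (6, 'ebcd')
  8 → (1, 'ecbagebcd')
  9 → (5, 'gebcd')

SA = [4, 3, 7, 2, 8, 9, 0, 6, 1, 5]
i: (SA[i-1],SA[i]) lcp shared
  1: (4,3) 0 ''
  2: (3,7) 1 'b'
  3: (7,2) 0 ''
  4: (2,8) 1 'c'
  5: (8,9) 0 ''
  6: (9,0) 1 'd'
  7: (0,6) 0 ''
  8: (6,1) 1 'e'
  9: (1,5) 0 ''

n(n+1)/2 = 10·11/2 = 55
Σ LCP = 0 + 0 + 1 + 0 + 1 + 0 + 1 + 0 + 1 + 0 = 4
distinct = 55 − 4 = 51

51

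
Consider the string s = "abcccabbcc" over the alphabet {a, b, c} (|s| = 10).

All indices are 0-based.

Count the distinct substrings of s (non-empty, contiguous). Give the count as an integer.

rank | idx | suffix
   0 |   5 | abbcc
   1 |   0 | abcccabbcc
   2 |   6 | bbcc
   3 |   7 | bcc
   4 |   1 | bcccabbcc
   5 |   9 | c
   6 |   4 | cabbcc
   7 |   8 | cc
   8 |   3 | ccabbcc
   9 |   2 | cccabbcc

SA = [5, 0, 6, 7, 1, 9, 4, 8, 3, 2]
i: (SA[i-1],SA[i]) lcp shared
  1: (5,0) 2 'ab'
  2: (0,6) 0 ''
  3: (6,7) 1 'b'
  4: (7,1) 3 'bcc'
  5: (1,9) 0 ''
  6: (9,4) 1 'c'
  7: (4,8) 1 'c'
  8: (8,3) 2 'cc'
  9: (3,2) 2 'cc'

n(n+1)/2 = 10·11/2 = 55
Σ LCP = 0 + 2 + 0 + 1 + 3 + 0 + 1 + 1 + 2 + 2 = 12
distinct = 55 − 12 = 43

43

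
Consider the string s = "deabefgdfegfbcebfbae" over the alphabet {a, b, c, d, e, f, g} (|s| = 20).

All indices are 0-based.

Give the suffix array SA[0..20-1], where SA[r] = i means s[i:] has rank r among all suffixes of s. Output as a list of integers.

sorted suffixes:
  #0 SA[0]=2  'abefgdfegfbcebfbae'
  #1 SA[1]=18  'ae'
  #2 SA[2]=17  'bae'
  #3 SA[3]=12  'bcebfbae'
  #4 SA[4]=3  'befgdfegfbcebfbae'
  #5 SA[5]=15  'bfbae'
  #6 SA[6]=13  'cebfbae'
  #7 SA[7]=0  'deabefgdfegfbcebfbae'
  #8 SA[8]=7  'dfegfbcebfbae'
  #9 SA[9]=19  'e'
  #10 SA[10]=1  'eabefgdfegfbcebfbae'
  #11 SA[11]=14  'ebfbae'
  #12 SA[12]=4  'efgdfegfbcebfbae'
  #13 SA[13]=9  'egfbcebfbae'
  #14 SA[14]=16  'fbae'
  #15 SA[15]=11  'fbcebfbae'
  #16 SA[16]=8  'fegfbcebfbae'
  #17 SA[17]=5  'fgdfegfbcebfbae'
  #18 SA[18]=6  'gdfegfbcebfbae'
  #19 SA[19]=10  'gfbcebfbae'

[2, 18, 17, 12, 3, 15, 13, 0, 7, 19, 1, 14, 4, 9, 16, 11, 8, 5, 6, 10]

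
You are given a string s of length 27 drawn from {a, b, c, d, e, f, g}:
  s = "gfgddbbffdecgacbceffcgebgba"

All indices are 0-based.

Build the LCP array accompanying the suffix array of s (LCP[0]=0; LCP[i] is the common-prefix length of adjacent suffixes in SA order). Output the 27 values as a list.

[0, 1, 0, 1, 1, 1, 1, 0, 1, 1, 2, 0, 1, 1, 0, 1, 1, 0, 1, 1, 2, 1, 0, 1, 1, 1, 1]

rank | idx | suffix
   0 |  26 | a
   1 |  13 | acbceffcgebgba
   2 |  25 | ba
   3 |   5 | bbffdecgacbceffcgebgba
   4 |  15 | bceffcgebgba
   5 |   6 | bffdecgacbceffcgebgba
   6 |  23 | bgba
   7 |  14 | cbceffcgebgba
   8 |  16 | ceffcgebgba
   9 |  11 | cgacbceffcgebgba
  10 |  20 | cgebgba
  11 |   4 | dbbffdecgacbceffcgebgba
  12 |   3 | ddbbffdecgacbceffcgebgba
  13 |   9 | decgacbceffcgebgba
  14 |  22 | ebgba
  15 |  10 | ecgacbceffcgebgba
  16 |  17 | effcgebgba
  17 |  19 | fcgebgba
  18 |   8 | fdecgacbceffcgebgba
  19 |  18 | ffcgebgba
  20 |   7 | ffdecgacbceffcgebgba
  21 |   1 | fgddbbffdecgacbceffcgebgba
  22 |  12 | gacbceffcgebgba
  23 |  24 | gba
  24 |   2 | gddbbffdecgacbceffcgebgba
  25 |  21 | gebgba
  26 |   0 | gfgddbbffdecgacbceffcgebgba

SA = [26, 13, 25, 5, 15, 6, 23, 14, 16, 11, 20, 4, 3, 9, 22, 10, 17, 19, 8, 18, 7, 1, 12, 24, 2, 21, 0]
i: (SA[i-1],SA[i]) lcp shared
  1: (26,13) 1 'a'
  2: (13,25) 0 ''
  3: (25,5) 1 'b'
  4: (5,15) 1 'b'
  5: (15,6) 1 'b'
  6: (6,23) 1 'b'
  7: (23,14) 0 ''
  8: (14,16) 1 'c'
  9: (16,11) 1 'c'
  10: (11,20) 2 'cg'
  11: (20,4) 0 ''
  12: (4,3) 1 'd'
  13: (3,9) 1 'd'
  14: (9,22) 0 ''
  15: (22,10) 1 'e'
  16: (10,17) 1 'e'
  17: (17,19) 0 ''
  18: (19,8) 1 'f'
  19: (8,18) 1 'f'
  20: (18,7) 2 'ff'
  21: (7,1) 1 'f'
  22: (1,12) 0 ''
  23: (12,24) 1 'g'
  24: (24,2) 1 'g'
  25: (2,21) 1 'g'
  26: (21,0) 1 'g'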